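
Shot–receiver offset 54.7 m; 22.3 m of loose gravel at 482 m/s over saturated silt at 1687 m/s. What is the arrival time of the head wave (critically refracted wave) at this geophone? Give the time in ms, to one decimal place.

121.1 ms

θ_c = arcsin(V₁/V₂) = arcsin(482/1687) = 16.60°, cos θ_c = 0.9583.
Intercept time tᵢ = 2h cos θ_c / V₁ = 2·22.3·0.9583/482 = 0.08867 s.
t = x/V₂ + tᵢ = 54.7/1687 + 0.08867 = 0.12110 s.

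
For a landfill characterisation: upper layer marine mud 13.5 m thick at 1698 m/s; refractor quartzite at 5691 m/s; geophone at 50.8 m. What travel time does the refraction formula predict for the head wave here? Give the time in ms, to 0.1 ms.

24.1 ms

t = x/V₂ + 2h·√(V₂²−V₁²)/(V₁V₂).
√(V₂²−V₁²) = √(5691²−1698²) = 5431.8 m/s; delay term = 2·13.5·5431.8/(1698·5691) = 0.01518 s.
t = 50.8/5691 + 0.01518 = 0.02410 s.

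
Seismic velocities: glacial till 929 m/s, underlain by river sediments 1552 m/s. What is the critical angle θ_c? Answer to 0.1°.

Critical incidence: sin θ_c = V₁/V₂ = 929/1552 = 0.5986.
θ_c = arcsin 0.5986 = 36.77°.

36.8°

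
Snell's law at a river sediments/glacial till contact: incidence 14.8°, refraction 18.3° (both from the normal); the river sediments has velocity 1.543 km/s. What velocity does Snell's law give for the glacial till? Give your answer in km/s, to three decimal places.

sin 14.8° = 0.2554; sin 18.3° = 0.3140.
V₂ = V₁·(sin θ₂/sin θ₁) = 1.543·(0.3140/0.2554) = 1.897 km/s.

1.897 km/s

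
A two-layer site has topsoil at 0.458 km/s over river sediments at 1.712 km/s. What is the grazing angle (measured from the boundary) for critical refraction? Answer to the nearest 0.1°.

74.5°

At critical incidence the refracted ray runs along the interface (θ₂ = 90°), so sin θ_c = V₁/V₂.
θ_c = arcsin(0.458/1.712) = arcsin 0.2675 = 15.52°.
Measured from the interface: 90° − 15.52° = 74.48°.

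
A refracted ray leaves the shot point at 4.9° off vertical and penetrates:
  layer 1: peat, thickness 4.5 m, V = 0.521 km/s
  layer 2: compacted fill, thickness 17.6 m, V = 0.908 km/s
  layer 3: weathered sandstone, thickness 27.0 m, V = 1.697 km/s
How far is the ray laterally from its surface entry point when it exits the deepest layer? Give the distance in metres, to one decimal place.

10.9 m

Apply Snell's law at each interface; in layer i the horizontal offset is hᵢ·tan θᵢ.
Layer 1: θ = 4.90°; offset = 4.5·tan 4.90° = 0.386 m.
Layer 2: sin θ = 0.908·sin 4.9°/0.521 = 0.1489, θ = 8.56°; offset = 17.6·tan 8.56° = 2.650 m.
Layer 3: sin θ = 1.697·sin 4.9°/0.521 = 0.2782, θ = 16.15°; offset = 27.0·tan 16.15° = 7.821 m.
Summing the layer offsets gives 10.856 m.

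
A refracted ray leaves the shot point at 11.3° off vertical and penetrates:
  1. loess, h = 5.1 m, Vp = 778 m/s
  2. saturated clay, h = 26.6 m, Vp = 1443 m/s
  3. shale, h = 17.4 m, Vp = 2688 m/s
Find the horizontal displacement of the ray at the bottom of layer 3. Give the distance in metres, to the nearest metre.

27 m

p = sin θ₁/V₁ = sin 11.3°/778 = 2.5186e-04 s/m is conserved through the stack.
Layer 1: θ = 11.30°; offset = 5.1·tan 11.30° = 1.019 m.
Layer 2: sin θ = p·1443 = 0.3634 → θ = 21.31°; offset = 26.6·tan 21.31° = 10.377 m.
Layer 3: sin θ = p·2688 = 0.6770 → θ = 42.61°; offset = 17.4·tan 42.61° = 16.005 m.
Total horizontal offset = 27.401 m.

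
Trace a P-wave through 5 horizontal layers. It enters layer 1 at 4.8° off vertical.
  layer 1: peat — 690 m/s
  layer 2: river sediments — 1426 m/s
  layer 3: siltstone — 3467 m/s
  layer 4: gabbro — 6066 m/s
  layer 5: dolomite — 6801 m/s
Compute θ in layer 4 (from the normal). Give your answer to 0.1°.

Snell's law across each interface conserves sin θ / V, so sin θ_4 = V_4·sin θ₁/V₁.
sin θ_4 = 6066 × sin 4.8° / 690 = 0.7356.
θ_4 = arcsin 0.7356 = 47.36°.

47.4°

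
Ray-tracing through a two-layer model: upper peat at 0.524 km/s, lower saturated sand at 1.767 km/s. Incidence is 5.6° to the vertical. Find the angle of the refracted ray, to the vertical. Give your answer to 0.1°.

19.2°

sin θ₁/V₁ = sin θ₂/V₂ ⇒ sin θ₂ = 1.767·sin 5.6°/0.524 = 1.767·0.0976/0.524 = 0.3291.
θ₂ = arcsin 0.3291 = 19.21° from the normal.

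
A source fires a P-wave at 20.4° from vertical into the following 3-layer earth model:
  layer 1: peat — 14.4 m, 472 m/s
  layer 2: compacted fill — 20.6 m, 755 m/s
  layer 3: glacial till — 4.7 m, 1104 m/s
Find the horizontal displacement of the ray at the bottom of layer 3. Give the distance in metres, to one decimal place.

25.8 m

p = sin θ₁/V₁ = sin 20.4°/472 = 7.3850e-04 s/m is conserved through the stack.
Layer 1: θ = 20.40°; offset = 14.4·tan 20.40° = 5.355 m.
Layer 2: sin θ = p·755 = 0.5576 → θ = 33.89°; offset = 20.6·tan 33.89° = 13.836 m.
Layer 3: sin θ = p·1104 = 0.8153 → θ = 54.62°; offset = 4.7·tan 54.62° = 6.618 m.
Summing the layer offsets gives 25.809 m.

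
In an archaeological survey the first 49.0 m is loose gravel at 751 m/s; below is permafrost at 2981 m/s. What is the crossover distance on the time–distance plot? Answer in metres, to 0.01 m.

126.78 m

θ_c = arcsin(751/2981) = 14.59°, so cos θ_c = 0.9677 and tᵢ = 2h cos θ_c/V₁ = 0.1263 s.
At crossover x/V₁ = x/V₂ + tᵢ ⇒ x = tᵢ/(1/V₁ − 1/V₂) = 0.12628/(1.3316e-03 − 3.3546e-04) = 126.78 m.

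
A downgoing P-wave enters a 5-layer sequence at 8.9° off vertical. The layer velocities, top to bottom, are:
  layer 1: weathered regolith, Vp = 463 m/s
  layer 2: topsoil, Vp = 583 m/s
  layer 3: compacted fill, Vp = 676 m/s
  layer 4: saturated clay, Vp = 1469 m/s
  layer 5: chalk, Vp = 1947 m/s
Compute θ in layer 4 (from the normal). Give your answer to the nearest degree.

29°

Snell's law across each interface conserves sin θ / V, so sin θ_4 = V_4·sin θ₁/V₁.
sin θ_4 = 1469 × sin 8.9° / 463 = 0.4909.
θ_4 = arcsin 0.4909 = 29.40°.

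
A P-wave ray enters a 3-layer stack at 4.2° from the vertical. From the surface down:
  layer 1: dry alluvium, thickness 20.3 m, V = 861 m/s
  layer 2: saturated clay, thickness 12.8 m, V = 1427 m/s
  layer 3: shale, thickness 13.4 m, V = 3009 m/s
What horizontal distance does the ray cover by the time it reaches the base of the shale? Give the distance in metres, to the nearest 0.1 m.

Apply Snell's law at each interface; in layer i the horizontal offset is hᵢ·tan θᵢ.
Layer 1: θ = 4.20°; offset = 20.3·tan 4.20° = 1.491 m.
Layer 2: sin θ = 1427·sin 4.2°/861 = 0.1214, θ = 6.97°; offset = 12.8·tan 6.97° = 1.565 m.
Layer 3: sin θ = 3009·sin 4.2°/861 = 0.2560, θ = 14.83°; offset = 13.4·tan 14.83° = 3.548 m.
Σ offsets = 6.604 m.

6.6 m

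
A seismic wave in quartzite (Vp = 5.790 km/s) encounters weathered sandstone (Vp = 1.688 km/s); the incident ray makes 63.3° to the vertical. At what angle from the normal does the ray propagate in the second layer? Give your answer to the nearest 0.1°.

sin θ₁/V₁ = sin θ₂/V₂ ⇒ sin θ₂ = 1.688·sin 63.3°/5.790 = 1.688·0.8934/5.790 = 0.2605.
θ₂ = arcsin 0.2605 = 15.10° from the normal.

15.1°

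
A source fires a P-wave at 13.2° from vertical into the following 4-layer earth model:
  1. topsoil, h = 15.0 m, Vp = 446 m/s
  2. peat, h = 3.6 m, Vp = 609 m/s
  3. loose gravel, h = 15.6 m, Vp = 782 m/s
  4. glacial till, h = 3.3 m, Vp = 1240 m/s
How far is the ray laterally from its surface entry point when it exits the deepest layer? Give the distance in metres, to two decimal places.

Apply Snell's law at each interface; in layer i the horizontal offset is hᵢ·tan θᵢ.
Layer 1: θ = 13.20°; offset = 15.0·tan 13.20° = 3.5182 m.
Layer 2: sin θ = 609·sin 13.2°/446 = 0.3118, θ = 18.17°; offset = 3.6·tan 18.17° = 1.1814 m.
Layer 3: sin θ = 782·sin 13.2°/446 = 0.4004, θ = 23.60°; offset = 15.6·tan 23.60° = 6.8161 m.
Layer 4: sin θ = 1240·sin 13.2°/446 = 0.6349, θ = 39.41°; offset = 3.3·tan 39.41° = 2.7117 m.
Σ offsets = 14.2275 m.

14.23 m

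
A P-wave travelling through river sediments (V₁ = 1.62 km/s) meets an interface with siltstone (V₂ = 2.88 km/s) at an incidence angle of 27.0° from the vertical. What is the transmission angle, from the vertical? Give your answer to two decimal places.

Snell's law: sin θ₂ = (V₂/V₁)·sin θ₁ = (2.88/1.62)·sin 27.0° = 0.8071.
θ₂ = sin⁻¹(0.8071) = 53.81° (from vertical).

53.81°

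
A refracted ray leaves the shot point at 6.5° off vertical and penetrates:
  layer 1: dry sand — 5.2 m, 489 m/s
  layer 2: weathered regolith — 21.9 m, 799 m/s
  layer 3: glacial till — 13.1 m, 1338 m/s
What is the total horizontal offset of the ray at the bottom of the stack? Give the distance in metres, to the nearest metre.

Apply Snell's law at each interface; in layer i the horizontal offset is hᵢ·tan θᵢ.
Layer 1: θ = 6.50°; offset = 5.2·tan 6.50° = 0.592 m.
Layer 2: sin θ = 799·sin 6.5°/489 = 0.1850, θ = 10.66°; offset = 21.9·tan 10.66° = 4.122 m.
Layer 3: sin θ = 1338·sin 6.5°/489 = 0.3097, θ = 18.04°; offset = 13.1·tan 18.04° = 4.268 m.
Σ offsets = 8.982 m.

9 m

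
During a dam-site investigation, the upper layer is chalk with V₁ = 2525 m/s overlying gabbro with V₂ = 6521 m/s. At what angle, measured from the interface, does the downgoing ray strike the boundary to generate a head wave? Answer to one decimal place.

At critical incidence the refracted ray runs along the interface (θ₂ = 90°), so sin θ_c = V₁/V₂.
θ_c = arcsin(2525/6521) = arcsin 0.3872 = 22.78°.
Measured from the interface: 90° − 22.78° = 67.22°.

67.2°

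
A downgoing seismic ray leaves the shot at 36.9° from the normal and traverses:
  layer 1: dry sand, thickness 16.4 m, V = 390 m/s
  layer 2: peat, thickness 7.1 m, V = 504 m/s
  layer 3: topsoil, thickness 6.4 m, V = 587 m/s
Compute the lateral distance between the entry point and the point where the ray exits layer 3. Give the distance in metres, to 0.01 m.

34.56 m

Ray parameter p = sin 36.9° / 390 m/s = 1.5395e-03 s/m.
Layer 1: θ = 36.90°; offset = 16.4·tan 36.90° = 12.3135 m.
Layer 2: sin θ = p·504 = 0.7759 → θ = 50.89°; offset = 7.1·tan 50.89° = 8.7332 m.
Layer 3: sin θ = p·587 = 0.9037 → θ = 64.65°; offset = 6.4·tan 64.65° = 13.5088 m.
Total horizontal offset = 34.5554 m.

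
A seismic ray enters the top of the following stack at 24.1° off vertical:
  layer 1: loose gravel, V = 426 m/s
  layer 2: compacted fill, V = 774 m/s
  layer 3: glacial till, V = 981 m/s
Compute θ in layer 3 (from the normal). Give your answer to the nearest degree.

Ray parameter p = sin 24.1° / 426 = 9.5852e-04 s/m.
sin θ_3 = p·V_3 = 9.5852e-04 × 981 = 0.9403.
θ_3 = 70.10° from the vertical.

70°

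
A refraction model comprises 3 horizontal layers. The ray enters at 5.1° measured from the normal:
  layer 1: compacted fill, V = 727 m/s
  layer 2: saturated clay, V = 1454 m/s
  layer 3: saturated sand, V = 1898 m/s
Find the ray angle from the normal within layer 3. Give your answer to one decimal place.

Snell's law across each interface conserves sin θ / V, so sin θ_3 = V_3·sin θ₁/V₁.
sin θ_3 = 1898 × sin 5.1° / 727 = 0.2321.
θ_3 = arcsin 0.2321 = 13.42°.

13.4°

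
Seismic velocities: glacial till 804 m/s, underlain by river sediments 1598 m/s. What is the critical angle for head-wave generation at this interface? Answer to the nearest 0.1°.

Critical incidence: sin θ_c = V₁/V₂ = 804/1598 = 0.5031.
θ_c = arcsin 0.5031 = 30.21°.

30.2°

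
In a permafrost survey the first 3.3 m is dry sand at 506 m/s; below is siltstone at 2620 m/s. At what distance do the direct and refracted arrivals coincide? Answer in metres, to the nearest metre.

8 m

x_cross = 2h·√((V₂+V₁)/(V₂−V₁)).
(V₂+V₁)/(V₂−V₁) = (2620+506)/(2620−506) = 1.4787; √ = 1.2160.
x_cross = 2·3.3·1.2160 = 8.03 m.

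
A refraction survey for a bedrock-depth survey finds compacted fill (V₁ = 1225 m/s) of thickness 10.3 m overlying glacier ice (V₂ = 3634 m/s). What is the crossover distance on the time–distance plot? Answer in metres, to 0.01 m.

x_cross = 2h·√((V₂+V₁)/(V₂−V₁)).
(V₂+V₁)/(V₂−V₁) = (3634+1225)/(3634−1225) = 2.0170; √ = 1.4202.
x_cross = 2·10.3·1.4202 = 29.26 m.

29.26 m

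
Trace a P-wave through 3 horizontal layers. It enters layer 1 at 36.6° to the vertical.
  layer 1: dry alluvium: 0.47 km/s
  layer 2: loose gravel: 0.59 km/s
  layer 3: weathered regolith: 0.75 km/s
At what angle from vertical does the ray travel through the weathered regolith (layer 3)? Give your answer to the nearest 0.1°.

Ray parameter p = sin 36.6° / 0.47 = 1.2686e+00 s/km.
sin θ_3 = p·V_3 = 1.2686e+00 × 0.75 = 0.9514.
θ_3 = arcsin 0.9514 = 72.07°.

72.1°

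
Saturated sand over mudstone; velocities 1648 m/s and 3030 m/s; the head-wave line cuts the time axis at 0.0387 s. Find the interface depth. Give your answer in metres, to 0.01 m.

h = tᵢ·V₁·V₂ / (2·√(V₂²−V₁²)).
√(V₂²−V₁²) = √(3030² − 1648²) = 2542.6 m/s.
h = 0.0387 s × 1648 × 3030 / (2 × 2542.6) = 38.00 m.

38.00 m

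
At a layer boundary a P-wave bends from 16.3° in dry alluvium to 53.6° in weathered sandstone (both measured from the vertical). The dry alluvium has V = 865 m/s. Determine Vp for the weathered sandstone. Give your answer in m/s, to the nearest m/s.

2481 m/s

sin 16.3° = 0.2807; sin 53.6° = 0.8049.
V₂ = V₁·(sin θ₂/sin θ₁) = 865·(0.8049/0.2807) = 2480.64 m/s.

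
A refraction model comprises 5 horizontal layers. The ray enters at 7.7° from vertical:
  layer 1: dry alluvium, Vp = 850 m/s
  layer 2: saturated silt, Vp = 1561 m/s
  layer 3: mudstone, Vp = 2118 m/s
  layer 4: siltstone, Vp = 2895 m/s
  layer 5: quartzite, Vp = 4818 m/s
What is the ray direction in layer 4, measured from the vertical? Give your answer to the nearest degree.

27°

Ray parameter p = sin 7.7° / 850 = 1.5763e-04 s/m.
sin θ_4 = p·V_4 = 1.5763e-04 × 2895 = 0.4563.
θ_4 = 27.15° from the vertical.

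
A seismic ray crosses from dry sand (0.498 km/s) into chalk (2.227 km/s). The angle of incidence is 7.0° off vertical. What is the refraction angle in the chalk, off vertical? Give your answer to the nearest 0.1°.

sin θ₁/V₁ = sin θ₂/V₂ ⇒ sin θ₂ = 2.227·sin 7.0°/0.498 = 2.227·0.1219/0.498 = 0.5450.
θ₂ = arcsin 0.5450 = 33.02° from the normal.

33.0°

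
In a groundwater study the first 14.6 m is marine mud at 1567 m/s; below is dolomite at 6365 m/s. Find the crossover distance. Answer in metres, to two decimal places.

θ_c = arcsin(1567/6365) = 14.25°, so cos θ_c = 0.9692 and tᵢ = 2h cos θ_c/V₁ = 0.0181 s.
At crossover x/V₁ = x/V₂ + tᵢ ⇒ x = tᵢ/(1/V₁ − 1/V₂) = 0.01806/(6.3816e-04 − 1.5711e-04) = 37.54 m.

37.54 m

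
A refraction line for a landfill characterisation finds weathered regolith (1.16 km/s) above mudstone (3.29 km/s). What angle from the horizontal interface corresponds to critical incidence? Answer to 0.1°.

69.4°

Critical incidence: sin θ_c = V₁/V₂ = 1.16/3.29 = 0.3526.
θ_c = arcsin 0.3526 = 20.65°.
Measured from the interface: 90° − 20.65° = 69.35°.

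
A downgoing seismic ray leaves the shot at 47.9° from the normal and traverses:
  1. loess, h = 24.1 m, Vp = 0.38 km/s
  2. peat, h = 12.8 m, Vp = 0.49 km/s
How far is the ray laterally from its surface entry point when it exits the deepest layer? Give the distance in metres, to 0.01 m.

68.77 m

Ray parameter p = sin 47.9° / 0.38 km/s = 1.9526e+00 s/km.
Layer 1: θ = 47.90°; offset = 24.1·tan 47.90° = 26.6720 m.
Layer 2: sin θ = p·0.49 = 0.9568 → θ = 73.09°; offset = 12.8·tan 73.09° = 42.1010 m.
Summing the layer offsets gives 68.7730 m.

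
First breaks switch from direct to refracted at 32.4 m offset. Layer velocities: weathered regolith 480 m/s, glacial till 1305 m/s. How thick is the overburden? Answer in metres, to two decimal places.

h = (x_cross/2)·√((V₂−V₁)/(V₂+V₁)).
(V₂−V₁)/(V₂+V₁) = (1305−480)/(1305+480) = 0.4622; √ = 0.6798.
h = (32.4/2)·0.6798 = 11.01 m.

11.01 m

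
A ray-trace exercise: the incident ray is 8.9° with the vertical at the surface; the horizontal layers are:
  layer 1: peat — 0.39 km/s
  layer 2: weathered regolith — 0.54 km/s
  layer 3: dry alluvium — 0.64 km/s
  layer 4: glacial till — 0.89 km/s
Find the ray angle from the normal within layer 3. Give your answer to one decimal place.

14.7°

Snell's law across each interface conserves sin θ / V, so sin θ_3 = V_3·sin θ₁/V₁.
sin θ_3 = 0.64 × sin 8.9° / 0.39 = 0.2539.
θ_3 = arcsin 0.2539 = 14.71°.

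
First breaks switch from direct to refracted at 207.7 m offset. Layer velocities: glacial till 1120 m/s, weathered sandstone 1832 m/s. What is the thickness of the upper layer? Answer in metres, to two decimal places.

x_cross = 2h·√((V₂+V₁)/(V₂−V₁)) → h = x_cross / (2·√((V₂+V₁)/(V₂−V₁))).
√((V₂+V₁)/(V₂−V₁)) = √((1832+1120)/(1832−1120)) = 2.0362.
h = 207.7 / (2·2.0362) = 51.00 m.

51.00 m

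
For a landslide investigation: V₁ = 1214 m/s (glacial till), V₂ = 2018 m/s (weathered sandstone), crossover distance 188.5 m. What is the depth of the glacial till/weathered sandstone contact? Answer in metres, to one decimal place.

h = (x_cross/2)·√((V₂−V₁)/(V₂+V₁)).
(V₂−V₁)/(V₂+V₁) = (2018−1214)/(2018+1214) = 0.2488; √ = 0.4988.
h = (188.5/2)·0.4988 = 47.01 m.

47.0 m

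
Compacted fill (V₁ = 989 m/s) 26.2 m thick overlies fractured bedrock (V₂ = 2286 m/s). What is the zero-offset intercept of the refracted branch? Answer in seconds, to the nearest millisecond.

tᵢ = 2h·√(V₂²−V₁²)/(V₁V₂).
√(V₂²−V₁²) = √(2286²−989²) = 2061.0 m/s.
tᵢ = 2·26.2·2061.0/(989·2286) = 0.04777 s.

0.048 s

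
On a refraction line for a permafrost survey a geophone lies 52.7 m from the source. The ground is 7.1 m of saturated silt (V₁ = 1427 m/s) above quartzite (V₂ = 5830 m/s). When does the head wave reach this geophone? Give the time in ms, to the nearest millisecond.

θ_c = arcsin(V₁/V₂) = arcsin(1427/5830) = 14.17°, cos θ_c = 0.9696.
Intercept time tᵢ = 2h cos θ_c / V₁ = 2·7.1·0.9696/1427 = 0.00965 s.
t = x/V₂ + tᵢ = 52.7/5830 + 0.00965 = 0.01869 s.

19 ms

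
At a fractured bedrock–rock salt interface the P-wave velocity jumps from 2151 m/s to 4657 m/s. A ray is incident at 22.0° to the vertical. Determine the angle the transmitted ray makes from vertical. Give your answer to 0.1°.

54.2°

Snell's law: sin θ₂ = (V₂/V₁)·sin θ₁ = (4657/2151)·sin 22.0° = 0.8110.
θ₂ = sin⁻¹(0.8110) = 54.20° (from vertical).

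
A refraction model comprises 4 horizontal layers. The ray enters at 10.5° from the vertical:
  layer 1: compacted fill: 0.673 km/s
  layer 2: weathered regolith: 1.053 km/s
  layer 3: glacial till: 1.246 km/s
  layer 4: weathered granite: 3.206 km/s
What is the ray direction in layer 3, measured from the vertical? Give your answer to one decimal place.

19.7°

Snell's law across each interface conserves sin θ / V, so sin θ_3 = V_3·sin θ₁/V₁.
sin θ_3 = 1.246 × sin 10.5° / 0.673 = 0.3374.
θ_3 = 19.72° from the vertical.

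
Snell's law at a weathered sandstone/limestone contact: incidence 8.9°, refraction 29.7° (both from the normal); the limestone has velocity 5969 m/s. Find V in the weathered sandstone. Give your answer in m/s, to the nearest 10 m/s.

Snell's law: sin 8.9°/V₁ = sin 29.7°/V₂.
V₁ = V₂·sin 8.9°/sin 29.7° = 5969 × 0.3123 = 1863.86 m/s.

1860 m/s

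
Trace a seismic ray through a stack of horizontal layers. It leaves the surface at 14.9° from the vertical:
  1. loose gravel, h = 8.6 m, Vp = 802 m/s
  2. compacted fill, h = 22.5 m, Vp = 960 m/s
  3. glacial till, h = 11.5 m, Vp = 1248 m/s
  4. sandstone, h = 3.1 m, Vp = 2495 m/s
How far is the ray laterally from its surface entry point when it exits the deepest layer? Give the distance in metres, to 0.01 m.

18.72 m

Apply Snell's law at each interface; in layer i the horizontal offset is hᵢ·tan θᵢ.
Layer 1: θ = 14.90°; offset = 8.6·tan 14.90° = 2.2883 m.
Layer 2: sin θ = 960·sin 14.9°/802 = 0.3078, θ = 17.93°; offset = 22.5·tan 17.93° = 7.2786 m.
Layer 3: sin θ = 1248·sin 14.9°/802 = 0.4001, θ = 23.59°; offset = 11.5·tan 23.59° = 5.0209 m.
Layer 4: sin θ = 2495·sin 14.9°/802 = 0.7999, θ = 53.12°; offset = 3.1·tan 53.12° = 4.1324 m.
Total horizontal offset = 18.7202 m.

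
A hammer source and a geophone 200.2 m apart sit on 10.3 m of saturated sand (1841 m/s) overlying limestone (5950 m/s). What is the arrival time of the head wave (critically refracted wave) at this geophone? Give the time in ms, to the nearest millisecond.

θ_c = arcsin(V₁/V₂) = arcsin(1841/5950) = 18.02°, cos θ_c = 0.9509.
Intercept time tᵢ = 2h cos θ_c / V₁ = 2·10.3·0.9509/1841 = 0.01064 s.
t = x/V₂ + tᵢ = 200.2/5950 + 0.01064 = 0.04429 s.

44 ms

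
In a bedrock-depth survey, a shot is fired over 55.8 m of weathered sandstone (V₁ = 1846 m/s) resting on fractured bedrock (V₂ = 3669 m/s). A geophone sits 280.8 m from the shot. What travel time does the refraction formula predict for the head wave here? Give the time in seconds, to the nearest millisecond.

0.129 s

t = x/V₂ + 2h·√(V₂²−V₁²)/(V₁V₂).
√(V₂²−V₁²) = √(3669²−1846²) = 3170.8 m/s; delay term = 2·55.8·3170.8/(1846·3669) = 0.05225 s.
t = 280.8/3669 + 0.05225 = 0.12878 s.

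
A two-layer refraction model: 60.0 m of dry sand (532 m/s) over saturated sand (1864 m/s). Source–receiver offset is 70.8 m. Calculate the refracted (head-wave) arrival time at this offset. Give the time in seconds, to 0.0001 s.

0.2542 s

t = x/V₂ + 2h·√(V₂²−V₁²)/(V₁V₂).
√(V₂²−V₁²) = √(1864²−532²) = 1786.5 m/s; delay term = 2·60.0·1786.5/(532·1864) = 0.21618 s.
t = 70.8/1864 + 0.21618 = 0.25416 s.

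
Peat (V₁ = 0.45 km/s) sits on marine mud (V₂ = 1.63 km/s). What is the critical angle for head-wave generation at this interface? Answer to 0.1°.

16.0°

At critical incidence the refracted ray runs along the interface (θ₂ = 90°), so sin θ_c = V₁/V₂.
θ_c = arcsin(0.45/1.63) = arcsin 0.2761 = 16.03°.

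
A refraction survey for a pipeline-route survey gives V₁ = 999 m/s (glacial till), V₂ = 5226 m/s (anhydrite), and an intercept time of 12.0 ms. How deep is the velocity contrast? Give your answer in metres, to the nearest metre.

θ_c = arcsin(999/5226) = 11.02°; cos θ_c = 0.9816.
tᵢ = 2h cos θ_c/V₁ ⇒ h = tᵢ·V₁/(2 cos θ_c) = 0.012·999/(2·0.9816) = 6.11 m.

6 m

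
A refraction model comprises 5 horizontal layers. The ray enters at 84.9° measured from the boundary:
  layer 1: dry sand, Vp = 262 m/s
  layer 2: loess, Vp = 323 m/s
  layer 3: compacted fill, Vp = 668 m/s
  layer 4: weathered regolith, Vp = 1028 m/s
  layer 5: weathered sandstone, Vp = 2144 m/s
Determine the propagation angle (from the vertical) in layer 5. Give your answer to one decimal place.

46.7°

From the normal: θ₁ = 90° − 84.9° = 5.1°.
Snell's law across each interface conserves sin θ / V, so sin θ_5 = V_5·sin θ₁/V₁.
sin θ_5 = 2144 × sin 5.1° / 262 = 0.7274.
θ_5 = 46.67° from the vertical.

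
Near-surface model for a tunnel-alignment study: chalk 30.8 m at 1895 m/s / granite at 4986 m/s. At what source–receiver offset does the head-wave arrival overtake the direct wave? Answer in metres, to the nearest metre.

x_cross = 2h·√((V₂+V₁)/(V₂−V₁)).
(V₂+V₁)/(V₂−V₁) = (4986+1895)/(4986−1895) = 2.2261; √ = 1.4920.
x_cross = 2·30.8·1.4920 = 91.91 m.

92 m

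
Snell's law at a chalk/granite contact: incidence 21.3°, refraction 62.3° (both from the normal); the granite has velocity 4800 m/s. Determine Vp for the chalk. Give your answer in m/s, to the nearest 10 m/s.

1970 m/s

sin 21.3° = 0.3633; sin 62.3° = 0.8854.
V₁ = V₂·(sin θ₁/sin θ₂) = 4800·(0.3633/0.8854) = 1969.30 m/s.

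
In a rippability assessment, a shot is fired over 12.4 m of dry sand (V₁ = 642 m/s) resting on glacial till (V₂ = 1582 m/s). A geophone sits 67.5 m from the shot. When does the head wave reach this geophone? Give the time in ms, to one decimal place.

θ_c = arcsin(V₁/V₂) = arcsin(642/1582) = 23.94°, cos θ_c = 0.9140.
Intercept time tᵢ = 2h cos θ_c / V₁ = 2·12.4·0.9140/642 = 0.03531 s.
t = x/V₂ + tᵢ = 67.5/1582 + 0.03531 = 0.07797 s.

78.0 ms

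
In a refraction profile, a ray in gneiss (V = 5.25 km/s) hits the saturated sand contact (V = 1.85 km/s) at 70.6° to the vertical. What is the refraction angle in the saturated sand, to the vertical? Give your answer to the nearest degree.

19°

sin θ₁/V₁ = sin θ₂/V₂ ⇒ sin θ₂ = 1.85·sin 70.6°/5.25 = 1.85·0.9432/5.25 = 0.3324.
θ₂ = arcsin 0.3324 = 19.41° from the normal.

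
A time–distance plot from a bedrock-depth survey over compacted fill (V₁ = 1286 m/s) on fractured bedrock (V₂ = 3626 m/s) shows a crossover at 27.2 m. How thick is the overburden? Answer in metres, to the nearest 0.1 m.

h = (x_cross/2)·√((V₂−V₁)/(V₂+V₁)).
(V₂−V₁)/(V₂+V₁) = (3626−1286)/(3626+1286) = 0.4764; √ = 0.6902.
h = (27.2/2)·0.6902 = 9.39 m.

9.4 m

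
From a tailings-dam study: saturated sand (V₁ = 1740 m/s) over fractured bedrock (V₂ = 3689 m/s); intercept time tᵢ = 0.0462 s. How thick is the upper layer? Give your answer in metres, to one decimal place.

45.6 m

θ_c = arcsin(1740/3689) = 28.14°; cos θ_c = 0.8818.
tᵢ = 2h cos θ_c/V₁ ⇒ h = tᵢ·V₁/(2 cos θ_c) = 0.0462·1740/(2·0.8818) = 45.58 m.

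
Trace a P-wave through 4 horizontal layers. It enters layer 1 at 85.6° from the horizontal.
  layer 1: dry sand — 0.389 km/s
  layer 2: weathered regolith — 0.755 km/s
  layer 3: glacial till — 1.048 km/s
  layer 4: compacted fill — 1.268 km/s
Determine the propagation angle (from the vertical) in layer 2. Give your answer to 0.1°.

8.6°

From the normal: θ₁ = 90° − 85.6° = 4.4°.
Ray parameter p = sin 4.4° / 0.389 = 1.9722e-01 s/km.
sin θ_2 = p·V_2 = 1.9722e-01 × 0.755 = 0.1489.
θ_2 = arcsin 0.1489 = 8.56°.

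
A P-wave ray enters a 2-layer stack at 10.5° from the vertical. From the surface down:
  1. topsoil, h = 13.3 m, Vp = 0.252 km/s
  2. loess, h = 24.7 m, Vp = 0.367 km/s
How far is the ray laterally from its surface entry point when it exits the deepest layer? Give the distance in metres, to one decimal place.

9.3 m

p = sin θ₁/V₁ = sin 10.5°/0.252 = 7.2316e-01 s/km is conserved through the stack.
Layer 1: θ = 10.50°; offset = 13.3·tan 10.50° = 2.465 m.
Layer 2: sin θ = p·0.367 = 0.2654 → θ = 15.39°; offset = 24.7·tan 15.39° = 6.799 m.
Σ offsets = 9.264 m.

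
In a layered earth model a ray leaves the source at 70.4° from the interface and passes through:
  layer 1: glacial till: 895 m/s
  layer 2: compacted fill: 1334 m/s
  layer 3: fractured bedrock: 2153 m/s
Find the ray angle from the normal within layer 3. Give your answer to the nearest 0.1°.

53.8°

From the normal: θ₁ = 90° − 70.4° = 19.6°.
Ray parameter p = sin 19.6° / 895 = 3.7481e-04 s/m.
sin θ_3 = p·V_3 = 3.7481e-04 × 2153 = 0.8070.
θ_3 = arcsin 0.8070 = 53.80°.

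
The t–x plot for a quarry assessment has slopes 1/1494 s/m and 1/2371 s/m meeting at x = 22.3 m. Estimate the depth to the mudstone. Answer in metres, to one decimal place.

5.3 m

h = (x_cross/2)·√((V₂−V₁)/(V₂+V₁)).
(V₂−V₁)/(V₂+V₁) = (2371−1494)/(2371+1494) = 0.2269; √ = 0.4763.
h = (22.3/2)·0.4763 = 5.31 m.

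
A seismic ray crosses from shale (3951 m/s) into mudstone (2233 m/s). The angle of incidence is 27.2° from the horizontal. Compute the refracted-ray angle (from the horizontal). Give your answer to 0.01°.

Convert to the normal: θ₁ = 90° − 27.2° = 62.8°.
sin θ₁/V₁ = sin θ₂/V₂ ⇒ sin θ₂ = 2233·sin 62.8°/3951 = 2233·0.8894/3951 = 0.5027.
θ₂ = sin⁻¹(0.5027) = 30.18° (from vertical).
From the interface: 90° − 30.18° = 59.82°.

59.82°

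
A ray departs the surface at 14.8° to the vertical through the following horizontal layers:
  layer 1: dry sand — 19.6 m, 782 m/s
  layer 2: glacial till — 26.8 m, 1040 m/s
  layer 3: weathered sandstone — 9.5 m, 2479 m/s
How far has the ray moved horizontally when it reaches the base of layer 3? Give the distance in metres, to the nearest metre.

28 m

Ray parameter p = sin 14.8° / 782 m/s = 3.2666e-04 s/m.
Layer 1: θ = 14.80°; offset = 19.6·tan 14.80° = 5.179 m.
Layer 2: sin θ = p·1040 = 0.3397 → θ = 19.86°; offset = 26.8·tan 19.86° = 9.680 m.
Layer 3: sin θ = p·2479 = 0.8098 → θ = 54.07°; offset = 9.5·tan 54.07° = 13.112 m.
Summing the layer offsets gives 27.970 m.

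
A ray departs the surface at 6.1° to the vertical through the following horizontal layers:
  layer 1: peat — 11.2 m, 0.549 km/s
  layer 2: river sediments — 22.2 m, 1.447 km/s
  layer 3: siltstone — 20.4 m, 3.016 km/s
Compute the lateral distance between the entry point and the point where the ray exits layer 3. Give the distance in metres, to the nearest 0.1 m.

p = sin θ₁/V₁ = sin 6.1°/0.549 = 1.9356e-01 s/km is conserved through the stack.
Layer 1: θ = 6.10°; offset = 11.2·tan 6.10° = 1.197 m.
Layer 2: sin θ = p·1.447 = 0.2801 → θ = 16.27°; offset = 22.2·tan 16.27° = 6.477 m.
Layer 3: sin θ = p·3.016 = 0.5838 → θ = 35.72°; offset = 20.4·tan 35.72° = 14.668 m.
Total horizontal offset = 22.342 m.

22.3 m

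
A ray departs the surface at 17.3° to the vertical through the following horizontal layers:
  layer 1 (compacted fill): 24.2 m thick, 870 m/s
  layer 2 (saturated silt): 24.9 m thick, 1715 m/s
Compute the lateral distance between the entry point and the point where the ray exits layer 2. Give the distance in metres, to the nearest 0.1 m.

p = sin θ₁/V₁ = sin 17.3°/870 = 3.4181e-04 s/m is conserved through the stack.
Layer 1: θ = 17.30°; offset = 24.2·tan 17.30° = 7.537 m.
Layer 2: sin θ = p·1715 = 0.5862 → θ = 35.89°; offset = 24.9·tan 35.89° = 18.017 m.
Total horizontal offset = 25.554 m.

25.6 m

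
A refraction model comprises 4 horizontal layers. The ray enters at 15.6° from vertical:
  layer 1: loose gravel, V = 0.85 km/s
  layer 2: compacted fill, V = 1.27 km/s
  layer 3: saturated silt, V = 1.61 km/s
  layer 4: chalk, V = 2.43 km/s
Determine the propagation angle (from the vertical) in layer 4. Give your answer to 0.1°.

50.2°

Ray parameter p = sin 15.6° / 0.85 = 3.1638e-01 s/km.
sin θ_4 = p·V_4 = 3.1638e-01 × 2.43 = 0.7688.
θ_4 = 50.25° from the vertical.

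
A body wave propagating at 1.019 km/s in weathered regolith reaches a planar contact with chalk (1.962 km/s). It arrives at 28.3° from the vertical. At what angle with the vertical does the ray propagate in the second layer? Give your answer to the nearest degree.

sin θ₁/V₁ = sin θ₂/V₂ ⇒ sin θ₂ = 1.962·sin 28.3°/1.019 = 1.962·0.4741/1.019 = 0.9128.
θ₂ = sin⁻¹(0.9128) = 65.90° (from vertical).

66°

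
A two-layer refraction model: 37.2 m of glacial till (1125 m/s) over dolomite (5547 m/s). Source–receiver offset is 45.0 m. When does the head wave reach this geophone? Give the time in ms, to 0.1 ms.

θ_c = arcsin(V₁/V₂) = arcsin(1125/5547) = 11.70°, cos θ_c = 0.9792.
Intercept time tᵢ = 2h cos θ_c / V₁ = 2·37.2·0.9792/1125 = 0.06476 s.
t = x/V₂ + tᵢ = 45.0/5547 + 0.06476 = 0.07287 s.

72.9 ms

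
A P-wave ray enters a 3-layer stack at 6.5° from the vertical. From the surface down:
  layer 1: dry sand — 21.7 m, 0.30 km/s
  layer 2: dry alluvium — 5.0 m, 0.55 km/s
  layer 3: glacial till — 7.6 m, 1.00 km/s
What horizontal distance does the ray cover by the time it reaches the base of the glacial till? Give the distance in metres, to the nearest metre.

Apply Snell's law at each interface; in layer i the horizontal offset is hᵢ·tan θᵢ.
Layer 1: θ = 6.50°; offset = 21.7·tan 6.50° = 2.472 m.
Layer 2: sin θ = 0.55·sin 6.5°/0.30 = 0.2075, θ = 11.98°; offset = 5.0·tan 11.98° = 1.061 m.
Layer 3: sin θ = 1.00·sin 6.5°/0.30 = 0.3773, θ = 22.17°; offset = 7.6·tan 22.17° = 3.097 m.
Total horizontal offset = 6.630 m.

7 m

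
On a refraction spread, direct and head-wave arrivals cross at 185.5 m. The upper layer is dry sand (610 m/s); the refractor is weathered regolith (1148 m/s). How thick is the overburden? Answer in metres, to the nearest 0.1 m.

x_cross = 2h·√((V₂+V₁)/(V₂−V₁)) → h = x_cross / (2·√((V₂+V₁)/(V₂−V₁))).
√((V₂+V₁)/(V₂−V₁)) = √((1148+610)/(1148−610)) = 1.8077.
h = 185.5 / (2·1.8077) = 51.31 m.

51.3 m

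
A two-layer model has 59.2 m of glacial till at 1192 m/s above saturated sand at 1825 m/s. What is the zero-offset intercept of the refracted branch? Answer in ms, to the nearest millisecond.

θ_c = arcsin(V₁/V₂) = arcsin(1192/1825) = 40.78°; cos θ_c = 0.7572.
tᵢ = 2h·cos θ_c / V₁ = 2·59.2·0.7572 / 1192 = 0.07521 s.

75 ms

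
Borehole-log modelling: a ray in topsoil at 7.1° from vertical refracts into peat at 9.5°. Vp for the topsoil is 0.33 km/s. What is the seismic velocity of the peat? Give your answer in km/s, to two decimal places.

0.44 km/s

sin 7.1° = 0.1236; sin 9.5° = 0.1650.
V₂ = V₁·(sin θ₂/sin θ₁) = 0.33·(0.1650/0.1236) = 0.44 km/s.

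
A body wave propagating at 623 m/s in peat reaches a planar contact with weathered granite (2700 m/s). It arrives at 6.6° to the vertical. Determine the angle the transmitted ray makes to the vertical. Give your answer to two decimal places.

Snell's law: sin θ₂ = (V₂/V₁)·sin θ₁ = (2700/623)·sin 6.6° = 0.4981.
θ₂ = sin⁻¹(0.4981) = 29.88° (from vertical).

29.88°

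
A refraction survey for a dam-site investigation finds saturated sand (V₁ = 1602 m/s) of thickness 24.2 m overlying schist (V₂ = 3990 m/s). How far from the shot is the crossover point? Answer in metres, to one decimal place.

74.1 m

x_cross = 2h·√((V₂+V₁)/(V₂−V₁)).
(V₂+V₁)/(V₂−V₁) = (3990+1602)/(3990−1602) = 2.3417; √ = 1.5303.
x_cross = 2·24.2·1.5303 = 74.06 m.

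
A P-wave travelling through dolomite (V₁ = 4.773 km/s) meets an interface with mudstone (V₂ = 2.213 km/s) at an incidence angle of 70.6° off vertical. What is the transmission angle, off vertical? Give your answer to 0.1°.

sin θ₁/V₁ = sin θ₂/V₂ ⇒ sin θ₂ = 2.213·sin 70.6°/4.773 = 2.213·0.9432/4.773 = 0.4373.
θ₂ = sin⁻¹(0.4373) = 25.93° (from vertical).

25.9°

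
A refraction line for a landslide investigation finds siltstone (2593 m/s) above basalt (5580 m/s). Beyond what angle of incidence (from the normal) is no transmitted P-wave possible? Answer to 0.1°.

At critical incidence the refracted ray runs along the interface (θ₂ = 90°), so sin θ_c = V₁/V₂.
θ_c = arcsin(2593/5580) = arcsin 0.4647 = 27.69°.

27.7°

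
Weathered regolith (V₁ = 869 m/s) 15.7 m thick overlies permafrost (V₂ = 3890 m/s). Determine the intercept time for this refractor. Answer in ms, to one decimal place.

35.2 ms

θ_c = arcsin(V₁/V₂) = arcsin(869/3890) = 12.91°; cos θ_c = 0.9747.
tᵢ = 2h·cos θ_c / V₁ = 2·15.7·0.9747 / 869 = 0.03522 s.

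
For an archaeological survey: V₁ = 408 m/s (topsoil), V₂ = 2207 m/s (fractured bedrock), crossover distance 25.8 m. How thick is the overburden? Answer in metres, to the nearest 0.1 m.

h = (x_cross/2)·√((V₂−V₁)/(V₂+V₁)).
(V₂−V₁)/(V₂+V₁) = (2207−408)/(2207+408) = 0.6880; √ = 0.8294.
h = (25.8/2)·0.8294 = 10.70 m.

10.7 m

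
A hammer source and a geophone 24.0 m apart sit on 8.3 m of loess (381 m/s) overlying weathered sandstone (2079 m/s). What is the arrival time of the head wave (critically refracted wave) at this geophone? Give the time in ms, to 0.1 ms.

θ_c = arcsin(V₁/V₂) = arcsin(381/2079) = 10.56°, cos θ_c = 0.9831.
Intercept time tᵢ = 2h cos θ_c / V₁ = 2·8.3·0.9831/381 = 0.04283 s.
t = x/V₂ + tᵢ = 24.0/2079 + 0.04283 = 0.05438 s.

54.4 ms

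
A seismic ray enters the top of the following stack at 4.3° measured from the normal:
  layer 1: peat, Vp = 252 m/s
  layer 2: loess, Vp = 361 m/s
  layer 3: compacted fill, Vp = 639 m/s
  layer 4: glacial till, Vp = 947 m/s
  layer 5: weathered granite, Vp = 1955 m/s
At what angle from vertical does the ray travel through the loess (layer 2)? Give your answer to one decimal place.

Snell's law across each interface conserves sin θ / V, so sin θ_2 = V_2·sin θ₁/V₁.
sin θ_2 = 361 × sin 4.3° / 252 = 0.1074.
θ_2 = 6.17° from the vertical.

6.2°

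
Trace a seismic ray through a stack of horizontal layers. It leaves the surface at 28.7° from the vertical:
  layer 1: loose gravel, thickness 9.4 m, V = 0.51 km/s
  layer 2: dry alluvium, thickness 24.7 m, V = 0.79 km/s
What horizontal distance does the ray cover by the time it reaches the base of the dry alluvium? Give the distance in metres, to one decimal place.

Ray parameter p = sin 28.7° / 0.51 km/s = 9.4161e-01 s/km.
Layer 1: θ = 28.70°; offset = 9.4·tan 28.70° = 5.146 m.
Layer 2: sin θ = p·0.79 = 0.7439 → θ = 48.06°; offset = 24.7·tan 48.06° = 27.492 m.
Total horizontal offset = 32.639 m.

32.6 m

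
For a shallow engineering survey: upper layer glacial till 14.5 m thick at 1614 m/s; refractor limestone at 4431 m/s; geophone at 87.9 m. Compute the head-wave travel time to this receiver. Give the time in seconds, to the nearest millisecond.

θ_c = arcsin(V₁/V₂) = arcsin(1614/4431) = 21.36°, cos θ_c = 0.9313.
Intercept time tᵢ = 2h cos θ_c / V₁ = 2·14.5·0.9313/1614 = 0.01673 s.
t = x/V₂ + tᵢ = 87.9/4431 + 0.01673 = 0.03657 s.

0.037 s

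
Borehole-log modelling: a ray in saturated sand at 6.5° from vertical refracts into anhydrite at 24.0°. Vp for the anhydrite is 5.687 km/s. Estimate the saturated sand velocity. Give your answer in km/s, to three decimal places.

sin 6.5° = 0.1132; sin 24.0° = 0.4067.
V₁ = V₂·(sin θ₁/sin θ₂) = 5.687·(0.1132/0.4067) = 1.583 km/s.

1.583 km/s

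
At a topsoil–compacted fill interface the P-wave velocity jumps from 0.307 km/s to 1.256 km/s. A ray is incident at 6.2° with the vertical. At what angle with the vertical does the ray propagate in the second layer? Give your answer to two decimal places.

Snell's law: sin θ₂ = (V₂/V₁)·sin θ₁ = (1.256/0.307)·sin 6.2° = 0.4418.
θ₂ = arcsin 0.4418 = 26.22° from the normal.

26.22°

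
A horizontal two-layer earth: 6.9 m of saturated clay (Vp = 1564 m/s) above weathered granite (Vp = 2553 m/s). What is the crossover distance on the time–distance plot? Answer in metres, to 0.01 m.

28.16 m

x_cross = 2h·√((V₂+V₁)/(V₂−V₁)).
(V₂+V₁)/(V₂−V₁) = (2553+1564)/(2553−1564) = 4.1628; √ = 2.0403.
x_cross = 2·6.9·2.0403 = 28.16 m.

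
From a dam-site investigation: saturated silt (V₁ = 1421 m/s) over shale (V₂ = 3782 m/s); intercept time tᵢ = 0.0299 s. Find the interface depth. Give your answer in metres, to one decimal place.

22.9 m

θ_c = arcsin(1421/3782) = 22.07°; cos θ_c = 0.9267.
tᵢ = 2h cos θ_c/V₁ ⇒ h = tᵢ·V₁/(2 cos θ_c) = 0.0299·1421/(2·0.9267) = 22.92 m.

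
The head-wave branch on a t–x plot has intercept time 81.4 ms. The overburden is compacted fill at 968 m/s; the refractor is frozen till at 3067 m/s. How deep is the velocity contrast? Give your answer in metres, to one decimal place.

θ_c = arcsin(968/3067) = 18.40°; cos θ_c = 0.9489.
tᵢ = 2h cos θ_c/V₁ ⇒ h = tᵢ·V₁/(2 cos θ_c) = 0.0814·968/(2·0.9489) = 41.52 m.

41.5 m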